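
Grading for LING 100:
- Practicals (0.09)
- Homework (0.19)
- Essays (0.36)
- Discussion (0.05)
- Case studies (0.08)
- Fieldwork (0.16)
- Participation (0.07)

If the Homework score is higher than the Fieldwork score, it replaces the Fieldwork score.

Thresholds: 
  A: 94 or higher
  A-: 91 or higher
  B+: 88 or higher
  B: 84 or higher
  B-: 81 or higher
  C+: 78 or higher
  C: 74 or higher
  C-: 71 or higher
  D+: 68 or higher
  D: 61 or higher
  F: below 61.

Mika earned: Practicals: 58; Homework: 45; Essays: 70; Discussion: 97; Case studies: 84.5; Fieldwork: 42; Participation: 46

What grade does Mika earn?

D

Homework (45) > Fieldwork (42), so Fieldwork counts as 45.
Weighted total:
  Practicals 58 × 0.09 = 5.22
  Homework 45 × 0.19 = 8.55
  Essays 70 × 0.36 = 25.2
  Discussion 97 × 0.05 = 4.85
  Case studies 84.5 × 0.08 = 6.76
  Fieldwork 45 × 0.16 = 7.2
  Participation 46 × 0.07 = 3.22
Sum = 61
61 is ≥ 61 and < 68 → D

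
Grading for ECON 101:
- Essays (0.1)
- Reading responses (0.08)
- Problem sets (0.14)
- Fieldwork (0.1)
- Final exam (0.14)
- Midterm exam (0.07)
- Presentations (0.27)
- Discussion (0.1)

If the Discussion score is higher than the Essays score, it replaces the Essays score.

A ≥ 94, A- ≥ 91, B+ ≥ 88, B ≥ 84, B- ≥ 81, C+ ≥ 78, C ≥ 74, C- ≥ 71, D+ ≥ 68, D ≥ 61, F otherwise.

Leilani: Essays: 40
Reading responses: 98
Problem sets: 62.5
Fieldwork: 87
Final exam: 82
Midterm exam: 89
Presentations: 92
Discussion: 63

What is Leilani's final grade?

Discussion (63) > Essays (40), so Essays counts as 63.
Weighted total:
  Essays 63 × 0.1 = 6.3
  Reading responses 98 × 0.08 = 7.84
  Problem sets 62.5 × 0.14 = 8.75
  Fieldwork 87 × 0.1 = 8.7
  Final exam 82 × 0.14 = 11.48
  Midterm exam 89 × 0.07 = 6.23
  Presentations 92 × 0.27 = 24.84
  Discussion 63 × 0.1 = 6.3
Sum = 80.44
80.44 is ≥ 78 and < 81 → C+

C+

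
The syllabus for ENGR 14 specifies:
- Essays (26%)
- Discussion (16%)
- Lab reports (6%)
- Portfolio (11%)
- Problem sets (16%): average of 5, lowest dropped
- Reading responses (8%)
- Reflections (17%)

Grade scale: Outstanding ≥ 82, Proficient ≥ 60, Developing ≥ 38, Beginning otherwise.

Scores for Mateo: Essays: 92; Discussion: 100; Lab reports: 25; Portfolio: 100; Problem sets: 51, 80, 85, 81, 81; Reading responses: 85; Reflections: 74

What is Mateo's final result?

Problem sets: drop 51 → average of remaining 4 = 327/4 = 81.75
Weighted total:
  Essays 92 × 0.26 = 23.92
  Discussion 100 × 0.16 = 16
  Lab reports 25 × 0.06 = 1.5
  Portfolio 100 × 0.11 = 11
  Problem sets 81.75 × 0.16 = 13.08
  Reading responses 85 × 0.08 = 6.8
  Reflections 74 × 0.17 = 12.58
Sum = 84.88
84.88 ≥ 82 → Outstanding

Outstanding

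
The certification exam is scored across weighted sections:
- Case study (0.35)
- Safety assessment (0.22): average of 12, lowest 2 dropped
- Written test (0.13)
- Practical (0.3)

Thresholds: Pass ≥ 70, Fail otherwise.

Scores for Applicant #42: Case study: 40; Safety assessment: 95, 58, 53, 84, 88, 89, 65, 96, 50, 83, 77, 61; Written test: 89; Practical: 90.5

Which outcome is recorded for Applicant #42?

Safety assessment: drop 50, 53 → average of remaining 10 = 796/10 = 79.6
Weighted total:
  Case study 40 × 0.35 = 14
  Safety assessment 79.6 × 0.22 = 17.512
  Written test 89 × 0.13 = 11.57
  Practical 90.5 × 0.3 = 27.15
Sum = 70.232
70.232 ≥ 70 → Pass

Pass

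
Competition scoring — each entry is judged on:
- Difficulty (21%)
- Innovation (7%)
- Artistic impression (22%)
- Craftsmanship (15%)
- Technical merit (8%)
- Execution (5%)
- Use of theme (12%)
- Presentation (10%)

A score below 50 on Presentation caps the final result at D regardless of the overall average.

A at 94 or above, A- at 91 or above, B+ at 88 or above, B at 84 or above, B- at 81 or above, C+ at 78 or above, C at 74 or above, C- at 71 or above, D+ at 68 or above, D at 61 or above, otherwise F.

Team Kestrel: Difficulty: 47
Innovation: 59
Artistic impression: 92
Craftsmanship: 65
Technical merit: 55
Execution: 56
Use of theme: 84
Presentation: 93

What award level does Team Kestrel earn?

D+

Presentation score 93 ≥ 50: minimum met.
Weighted total:
  Difficulty 47 × 0.21 = 9.87
  Innovation 59 × 0.07 = 4.13
  Artistic impression 92 × 0.22 = 20.24
  Craftsmanship 65 × 0.15 = 9.75
  Technical merit 55 × 0.08 = 4.4
  Execution 56 × 0.05 = 2.8
  Use of theme 84 × 0.12 = 10.08
  Presentation 93 × 0.1 = 9.3
Sum = 70.57
70.57 is ≥ 68 and < 71 → D+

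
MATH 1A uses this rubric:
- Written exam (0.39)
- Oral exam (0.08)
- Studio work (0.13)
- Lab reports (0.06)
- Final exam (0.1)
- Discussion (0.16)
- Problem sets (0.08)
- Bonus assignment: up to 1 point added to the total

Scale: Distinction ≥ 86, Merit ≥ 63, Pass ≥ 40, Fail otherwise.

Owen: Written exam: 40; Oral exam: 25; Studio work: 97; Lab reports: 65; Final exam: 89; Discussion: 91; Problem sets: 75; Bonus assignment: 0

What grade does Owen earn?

Merit

Weighted total:
  Written exam 40 × 0.39 = 15.6
  Oral exam 25 × 0.08 = 2
  Studio work 97 × 0.13 = 12.61
  Lab reports 65 × 0.06 = 3.9
  Final exam 89 × 0.1 = 8.9
  Discussion 91 × 0.16 = 14.56
  Problem sets 75 × 0.08 = 6
Sum = 63.57
Bonus assignment: 63.57 + 0 = 63.57
63.57 is ≥ 63 and < 86 → Merit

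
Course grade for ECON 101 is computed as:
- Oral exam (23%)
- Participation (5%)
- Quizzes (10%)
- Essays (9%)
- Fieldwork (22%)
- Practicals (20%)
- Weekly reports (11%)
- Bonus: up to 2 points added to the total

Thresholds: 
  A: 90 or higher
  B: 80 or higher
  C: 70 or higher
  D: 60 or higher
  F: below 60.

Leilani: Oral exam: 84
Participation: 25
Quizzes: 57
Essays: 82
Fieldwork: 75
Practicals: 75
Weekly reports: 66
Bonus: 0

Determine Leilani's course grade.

Weighted total:
  Oral exam 84 × 0.23 = 19.32
  Participation 25 × 0.05 = 1.25
  Quizzes 57 × 0.1 = 5.7
  Essays 82 × 0.09 = 7.38
  Fieldwork 75 × 0.22 = 16.5
  Practicals 75 × 0.2 = 15
  Weekly reports 66 × 0.11 = 7.26
Sum = 72.41
Bonus: 72.41 + 0 = 72.41
72.41 is ≥ 70 and < 80 → C

C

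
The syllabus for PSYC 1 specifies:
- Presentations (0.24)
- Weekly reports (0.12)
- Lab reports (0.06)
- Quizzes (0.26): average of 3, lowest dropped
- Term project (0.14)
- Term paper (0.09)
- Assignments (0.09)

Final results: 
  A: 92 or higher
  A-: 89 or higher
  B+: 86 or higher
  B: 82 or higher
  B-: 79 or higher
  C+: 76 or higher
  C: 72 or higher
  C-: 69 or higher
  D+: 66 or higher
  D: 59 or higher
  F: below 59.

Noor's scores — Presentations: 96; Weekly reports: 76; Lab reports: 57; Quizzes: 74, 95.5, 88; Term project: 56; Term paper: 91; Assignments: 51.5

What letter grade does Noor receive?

Quizzes: drop 74 → average of remaining 2 = 183.5/2 = 91.75
Weighted total:
  Presentations 96 × 0.24 = 23.04
  Weekly reports 76 × 0.12 = 9.12
  Lab reports 57 × 0.06 = 3.42
  Quizzes 91.75 × 0.26 = 23.855
  Term project 56 × 0.14 = 7.84
  Term paper 91 × 0.09 = 8.19
  Assignments 51.5 × 0.09 = 4.635
Sum = 80.1
80.1 is ≥ 79 and < 82 → B-

B-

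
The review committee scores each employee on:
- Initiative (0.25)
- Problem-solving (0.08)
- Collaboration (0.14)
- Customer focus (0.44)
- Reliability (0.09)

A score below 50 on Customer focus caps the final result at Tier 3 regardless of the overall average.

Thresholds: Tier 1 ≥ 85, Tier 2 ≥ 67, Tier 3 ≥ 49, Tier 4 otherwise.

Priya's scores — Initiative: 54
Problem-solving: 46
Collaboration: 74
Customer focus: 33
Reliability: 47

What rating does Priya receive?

Customer focus score 33 < 50: minimum not met.
Weighted total:
  Initiative 54 × 0.25 = 13.5
  Problem-solving 46 × 0.08 = 3.68
  Collaboration 74 × 0.14 = 10.36
  Customer focus 33 × 0.44 = 14.52
  Reliability 47 × 0.09 = 4.23
Sum = 46.29
46.29 would be Tier 4; cap at Tier 3 applies → Tier 4.

Tier 4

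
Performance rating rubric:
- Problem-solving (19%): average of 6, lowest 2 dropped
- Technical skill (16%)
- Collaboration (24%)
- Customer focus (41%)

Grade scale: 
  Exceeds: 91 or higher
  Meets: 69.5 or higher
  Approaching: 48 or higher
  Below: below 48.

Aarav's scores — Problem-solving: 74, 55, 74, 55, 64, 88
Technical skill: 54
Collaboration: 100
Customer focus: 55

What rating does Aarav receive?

Approaching

Problem-solving: drop 55, 55 → average of remaining 4 = 300/4 = 75
Weighted total:
  Problem-solving 75 × 0.19 = 14.25
  Technical skill 54 × 0.16 = 8.64
  Collaboration 100 × 0.24 = 24
  Customer focus 55 × 0.41 = 22.55
Sum = 69.44
69.44 is ≥ 48 and < 69.5 → Approaching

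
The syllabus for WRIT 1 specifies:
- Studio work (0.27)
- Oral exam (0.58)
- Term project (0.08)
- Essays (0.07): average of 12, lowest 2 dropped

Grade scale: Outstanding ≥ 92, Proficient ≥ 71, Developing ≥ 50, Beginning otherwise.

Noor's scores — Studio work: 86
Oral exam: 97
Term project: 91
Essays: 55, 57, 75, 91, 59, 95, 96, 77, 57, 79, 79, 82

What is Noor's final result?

Outstanding

Essays: drop 55, 57 → average of remaining 10 = 790/10 = 79
Weighted total:
  Studio work 86 × 0.27 = 23.22
  Oral exam 97 × 0.58 = 56.26
  Term project 91 × 0.08 = 7.28
  Essays 79 × 0.07 = 5.53
Sum = 92.29
92.29 ≥ 92 → Outstanding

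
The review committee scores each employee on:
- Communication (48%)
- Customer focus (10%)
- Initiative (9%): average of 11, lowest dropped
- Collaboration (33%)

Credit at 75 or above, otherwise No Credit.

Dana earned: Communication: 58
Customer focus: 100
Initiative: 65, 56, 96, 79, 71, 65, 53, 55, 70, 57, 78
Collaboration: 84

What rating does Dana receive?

No Credit

Initiative: drop 53 → average of remaining 10 = 692/10 = 69.2
Weighted total:
  Communication 58 × 0.48 = 27.84
  Customer focus 100 × 0.1 = 10
  Initiative 69.2 × 0.09 = 6.228
  Collaboration 84 × 0.33 = 27.72
Sum = 71.788
71.788 < 75 → No Credit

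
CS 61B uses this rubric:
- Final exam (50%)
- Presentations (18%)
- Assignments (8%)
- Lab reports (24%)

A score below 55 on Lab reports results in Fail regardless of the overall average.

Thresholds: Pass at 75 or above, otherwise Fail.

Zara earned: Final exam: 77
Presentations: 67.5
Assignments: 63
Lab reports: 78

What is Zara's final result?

Lab reports score 78 ≥ 55: minimum met.
Weighted total:
  Final exam 77 × 0.5 = 38.5
  Presentations 67.5 × 0.18 = 12.15
  Assignments 63 × 0.08 = 5.04
  Lab reports 78 × 0.24 = 18.72
Sum = 74.41
74.41 < 75 → Fail

Fail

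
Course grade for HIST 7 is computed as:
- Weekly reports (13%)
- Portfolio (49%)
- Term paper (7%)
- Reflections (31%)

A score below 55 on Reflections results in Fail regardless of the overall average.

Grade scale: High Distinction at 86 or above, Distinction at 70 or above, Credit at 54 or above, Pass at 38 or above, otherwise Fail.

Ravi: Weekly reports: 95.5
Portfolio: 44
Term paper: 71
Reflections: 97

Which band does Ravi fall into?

Credit

Reflections score 97 ≥ 55: minimum met.
Weighted total:
  Weekly reports 95.5 × 0.13 = 12.415
  Portfolio 44 × 0.49 = 21.56
  Term paper 71 × 0.07 = 4.97
  Reflections 97 × 0.31 = 30.07
Sum = 69.015
69.015 is ≥ 54 and < 70 → Credit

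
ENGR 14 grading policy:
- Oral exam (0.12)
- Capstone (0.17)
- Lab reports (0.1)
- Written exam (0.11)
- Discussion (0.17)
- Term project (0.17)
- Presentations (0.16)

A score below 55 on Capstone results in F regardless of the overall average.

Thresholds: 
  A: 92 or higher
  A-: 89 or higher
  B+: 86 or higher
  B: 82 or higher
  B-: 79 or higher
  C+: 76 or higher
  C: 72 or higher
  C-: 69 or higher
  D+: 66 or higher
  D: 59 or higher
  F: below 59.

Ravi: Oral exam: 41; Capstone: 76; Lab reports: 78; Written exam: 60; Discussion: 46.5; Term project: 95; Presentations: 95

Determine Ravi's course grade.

C-

Capstone score 76 ≥ 55: minimum met.
Weighted total:
  Oral exam 41 × 0.12 = 4.92
  Capstone 76 × 0.17 = 12.92
  Lab reports 78 × 0.1 = 7.8
  Written exam 60 × 0.11 = 6.6
  Discussion 46.5 × 0.17 = 7.905
  Term project 95 × 0.17 = 16.15
  Presentations 95 × 0.16 = 15.2
Sum = 71.495
71.495 is ≥ 69 and < 72 → C-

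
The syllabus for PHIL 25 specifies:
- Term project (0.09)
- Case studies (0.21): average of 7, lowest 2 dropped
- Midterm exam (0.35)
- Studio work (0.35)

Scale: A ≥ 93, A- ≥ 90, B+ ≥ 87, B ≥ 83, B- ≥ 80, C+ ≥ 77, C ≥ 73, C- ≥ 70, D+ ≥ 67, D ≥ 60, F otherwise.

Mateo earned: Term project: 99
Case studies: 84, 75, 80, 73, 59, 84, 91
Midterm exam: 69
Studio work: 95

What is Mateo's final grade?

B

Case studies: drop 59, 73 → average of remaining 5 = 414/5 = 82.8
Weighted total:
  Term project 99 × 0.09 = 8.91
  Case studies 82.8 × 0.21 = 17.388
  Midterm exam 69 × 0.35 = 24.15
  Studio work 95 × 0.35 = 33.25
Sum = 83.698
83.698 is ≥ 83 and < 87 → B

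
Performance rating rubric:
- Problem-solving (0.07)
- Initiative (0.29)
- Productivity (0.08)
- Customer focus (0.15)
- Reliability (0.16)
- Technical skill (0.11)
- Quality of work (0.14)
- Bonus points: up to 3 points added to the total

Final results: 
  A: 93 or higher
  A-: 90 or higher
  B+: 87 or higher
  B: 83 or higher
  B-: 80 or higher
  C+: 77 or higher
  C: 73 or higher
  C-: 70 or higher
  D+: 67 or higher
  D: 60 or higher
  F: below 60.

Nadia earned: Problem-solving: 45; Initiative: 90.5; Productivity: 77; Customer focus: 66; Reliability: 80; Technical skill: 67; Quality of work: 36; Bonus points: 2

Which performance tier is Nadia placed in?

C-

Weighted total:
  Problem-solving 45 × 0.07 = 3.15
  Initiative 90.5 × 0.29 = 26.245
  Productivity 77 × 0.08 = 6.16
  Customer focus 66 × 0.15 = 9.9
  Reliability 80 × 0.16 = 12.8
  Technical skill 67 × 0.11 = 7.37
  Quality of work 36 × 0.14 = 5.04
Sum = 70.665
Bonus points: 70.665 + 2 = 72.665
72.665 is ≥ 70 and < 73 → C-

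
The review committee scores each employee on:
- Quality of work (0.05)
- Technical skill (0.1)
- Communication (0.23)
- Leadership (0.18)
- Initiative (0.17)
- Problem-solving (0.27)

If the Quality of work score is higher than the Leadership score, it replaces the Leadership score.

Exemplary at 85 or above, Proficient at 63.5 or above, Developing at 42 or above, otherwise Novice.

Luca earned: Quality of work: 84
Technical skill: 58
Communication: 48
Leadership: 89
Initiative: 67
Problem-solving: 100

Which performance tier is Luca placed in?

Quality of work (84) ≤ Leadership (89), so Leadership stays at 89.
Weighted total:
  Quality of work 84 × 0.05 = 4.2
  Technical skill 58 × 0.1 = 5.8
  Communication 48 × 0.23 = 11.04
  Leadership 89 × 0.18 = 16.02
  Initiative 67 × 0.17 = 11.39
  Problem-solving 100 × 0.27 = 27
Sum = 75.45
75.45 is ≥ 63.5 and < 85 → Proficient

Proficient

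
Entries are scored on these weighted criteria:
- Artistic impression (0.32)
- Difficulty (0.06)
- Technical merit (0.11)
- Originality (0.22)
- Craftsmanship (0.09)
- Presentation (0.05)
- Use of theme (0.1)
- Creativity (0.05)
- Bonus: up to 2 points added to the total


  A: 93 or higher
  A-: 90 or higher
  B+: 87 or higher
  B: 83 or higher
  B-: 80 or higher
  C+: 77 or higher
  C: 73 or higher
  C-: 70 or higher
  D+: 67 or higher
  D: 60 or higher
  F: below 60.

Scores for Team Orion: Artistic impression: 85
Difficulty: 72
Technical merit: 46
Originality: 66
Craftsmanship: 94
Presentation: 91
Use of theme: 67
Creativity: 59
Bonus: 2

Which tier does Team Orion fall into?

Weighted total:
  Artistic impression 85 × 0.32 = 27.2
  Difficulty 72 × 0.06 = 4.32
  Technical merit 46 × 0.11 = 5.06
  Originality 66 × 0.22 = 14.52
  Craftsmanship 94 × 0.09 = 8.46
  Presentation 91 × 0.05 = 4.55
  Use of theme 67 × 0.1 = 6.7
  Creativity 59 × 0.05 = 2.95
Sum = 73.76
Bonus: 73.76 + 2 = 75.76
75.76 is ≥ 73 and < 77 → C

C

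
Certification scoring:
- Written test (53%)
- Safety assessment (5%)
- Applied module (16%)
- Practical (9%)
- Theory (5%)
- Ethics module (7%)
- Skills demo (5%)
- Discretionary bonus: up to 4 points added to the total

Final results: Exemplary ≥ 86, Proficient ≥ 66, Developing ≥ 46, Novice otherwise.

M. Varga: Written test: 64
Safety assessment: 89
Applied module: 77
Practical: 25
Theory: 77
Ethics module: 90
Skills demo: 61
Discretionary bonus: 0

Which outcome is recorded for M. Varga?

Proficient

Weighted total:
  Written test 64 × 0.53 = 33.92
  Safety assessment 89 × 0.05 = 4.45
  Applied module 77 × 0.16 = 12.32
  Practical 25 × 0.09 = 2.25
  Theory 77 × 0.05 = 3.85
  Ethics module 90 × 0.07 = 6.3
  Skills demo 61 × 0.05 = 3.05
Sum = 66.14
Discretionary bonus: 66.14 + 0 = 66.14
66.14 is ≥ 66 and < 86 → Proficient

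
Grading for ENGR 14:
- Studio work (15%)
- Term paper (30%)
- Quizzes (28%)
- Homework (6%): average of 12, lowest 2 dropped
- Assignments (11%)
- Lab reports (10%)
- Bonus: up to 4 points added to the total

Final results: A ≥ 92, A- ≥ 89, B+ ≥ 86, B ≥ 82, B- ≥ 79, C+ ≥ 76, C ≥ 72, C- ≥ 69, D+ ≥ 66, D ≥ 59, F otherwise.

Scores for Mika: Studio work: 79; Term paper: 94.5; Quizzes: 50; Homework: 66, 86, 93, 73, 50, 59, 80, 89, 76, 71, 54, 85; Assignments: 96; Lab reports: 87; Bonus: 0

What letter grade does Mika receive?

C+

Homework: drop 50, 54 → average of remaining 10 = 778/10 = 77.8
Weighted total:
  Studio work 79 × 0.15 = 11.85
  Term paper 94.5 × 0.3 = 28.35
  Quizzes 50 × 0.28 = 14
  Homework 77.8 × 0.06 = 4.668
  Assignments 96 × 0.11 = 10.56
  Lab reports 87 × 0.1 = 8.7
Sum = 78.128
Bonus: 78.128 + 0 = 78.128
78.128 is ≥ 76 and < 79 → C+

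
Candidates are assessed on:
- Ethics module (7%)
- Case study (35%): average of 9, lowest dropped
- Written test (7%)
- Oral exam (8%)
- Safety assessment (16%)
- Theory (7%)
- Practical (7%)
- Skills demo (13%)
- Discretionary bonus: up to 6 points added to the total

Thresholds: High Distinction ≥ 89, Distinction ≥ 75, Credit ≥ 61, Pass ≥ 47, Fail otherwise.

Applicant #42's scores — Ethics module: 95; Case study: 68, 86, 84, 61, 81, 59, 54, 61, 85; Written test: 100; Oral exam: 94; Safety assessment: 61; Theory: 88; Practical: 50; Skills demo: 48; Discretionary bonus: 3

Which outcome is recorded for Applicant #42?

Case study: drop 54 → average of remaining 8 = 585/8 = 73.125
Weighted total:
  Ethics module 95 × 0.07 = 6.65
  Case study 73.125 × 0.35 = 25.59375
  Written test 100 × 0.07 = 7
  Oral exam 94 × 0.08 = 7.52
  Safety assessment 61 × 0.16 = 9.76
  Theory 88 × 0.07 = 6.16
  Practical 50 × 0.07 = 3.5
  Skills demo 48 × 0.13 = 6.24
Sum = 72.42375
Discretionary bonus: 72.42375 + 3 = 75.42375
75.42375 is ≥ 75 and < 89 → Distinction

Distinction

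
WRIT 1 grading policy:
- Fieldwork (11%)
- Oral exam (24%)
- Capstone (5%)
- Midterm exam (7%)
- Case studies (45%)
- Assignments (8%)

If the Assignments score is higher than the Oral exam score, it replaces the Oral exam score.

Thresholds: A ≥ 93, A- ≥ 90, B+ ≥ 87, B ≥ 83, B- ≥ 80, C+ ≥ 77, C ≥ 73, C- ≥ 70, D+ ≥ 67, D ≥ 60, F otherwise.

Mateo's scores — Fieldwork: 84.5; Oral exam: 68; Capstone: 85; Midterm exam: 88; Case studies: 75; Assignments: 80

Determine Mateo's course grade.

C+

Assignments (80) > Oral exam (68), so Oral exam counts as 80.
Weighted total:
  Fieldwork 84.5 × 0.11 = 9.295
  Oral exam 80 × 0.24 = 19.2
  Capstone 85 × 0.05 = 4.25
  Midterm exam 88 × 0.07 = 6.16
  Case studies 75 × 0.45 = 33.75
  Assignments 80 × 0.08 = 6.4
Sum = 79.055
79.055 is ≥ 77 and < 80 → C+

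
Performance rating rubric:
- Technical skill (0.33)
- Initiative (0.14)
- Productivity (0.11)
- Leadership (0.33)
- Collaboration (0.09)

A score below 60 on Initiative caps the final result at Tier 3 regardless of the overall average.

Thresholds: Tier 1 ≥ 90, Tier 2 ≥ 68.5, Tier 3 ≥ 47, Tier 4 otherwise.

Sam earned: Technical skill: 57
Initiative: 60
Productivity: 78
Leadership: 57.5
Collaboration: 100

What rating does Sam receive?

Tier 3

Initiative score 60 ≥ 60: minimum met.
Weighted total:
  Technical skill 57 × 0.33 = 18.81
  Initiative 60 × 0.14 = 8.4
  Productivity 78 × 0.11 = 8.58
  Leadership 57.5 × 0.33 = 18.975
  Collaboration 100 × 0.09 = 9
Sum = 63.765
63.765 is ≥ 47 and < 68.5 → Tier 3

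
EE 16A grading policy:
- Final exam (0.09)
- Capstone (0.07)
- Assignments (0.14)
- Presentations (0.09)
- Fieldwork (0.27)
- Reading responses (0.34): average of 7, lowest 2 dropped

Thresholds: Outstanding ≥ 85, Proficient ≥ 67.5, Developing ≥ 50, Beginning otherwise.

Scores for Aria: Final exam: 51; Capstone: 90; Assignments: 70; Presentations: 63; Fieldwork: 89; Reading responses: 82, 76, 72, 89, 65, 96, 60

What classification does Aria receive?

Proficient

Reading responses: drop 60, 65 → average of remaining 5 = 415/5 = 83
Weighted total:
  Final exam 51 × 0.09 = 4.59
  Capstone 90 × 0.07 = 6.3
  Assignments 70 × 0.14 = 9.8
  Presentations 63 × 0.09 = 5.67
  Fieldwork 89 × 0.27 = 24.03
  Reading responses 83 × 0.34 = 28.22
Sum = 78.61
78.61 is ≥ 67.5 and < 85 → Proficient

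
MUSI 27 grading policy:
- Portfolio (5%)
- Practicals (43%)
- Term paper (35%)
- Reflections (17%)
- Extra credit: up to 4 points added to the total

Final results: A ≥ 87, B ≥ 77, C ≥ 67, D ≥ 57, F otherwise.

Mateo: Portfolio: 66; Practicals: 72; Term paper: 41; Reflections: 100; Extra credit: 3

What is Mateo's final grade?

C

Weighted total:
  Portfolio 66 × 0.05 = 3.3
  Practicals 72 × 0.43 = 30.96
  Term paper 41 × 0.35 = 14.35
  Reflections 100 × 0.17 = 17
Sum = 65.61
Extra credit: 65.61 + 3 = 68.61
68.61 is ≥ 67 and < 77 → C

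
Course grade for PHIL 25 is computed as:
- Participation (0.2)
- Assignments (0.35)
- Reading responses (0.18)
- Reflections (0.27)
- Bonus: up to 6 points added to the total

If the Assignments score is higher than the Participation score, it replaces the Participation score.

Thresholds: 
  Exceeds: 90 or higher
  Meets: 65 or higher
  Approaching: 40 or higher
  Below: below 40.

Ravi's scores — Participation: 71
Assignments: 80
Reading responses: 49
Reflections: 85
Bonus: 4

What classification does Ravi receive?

Assignments (80) > Participation (71), so Participation counts as 80.
Weighted total:
  Participation 80 × 0.2 = 16
  Assignments 80 × 0.35 = 28
  Reading responses 49 × 0.18 = 8.82
  Reflections 85 × 0.27 = 22.95
Sum = 75.77
Bonus: 75.77 + 4 = 79.77
79.77 is ≥ 65 and < 90 → Meets

Meets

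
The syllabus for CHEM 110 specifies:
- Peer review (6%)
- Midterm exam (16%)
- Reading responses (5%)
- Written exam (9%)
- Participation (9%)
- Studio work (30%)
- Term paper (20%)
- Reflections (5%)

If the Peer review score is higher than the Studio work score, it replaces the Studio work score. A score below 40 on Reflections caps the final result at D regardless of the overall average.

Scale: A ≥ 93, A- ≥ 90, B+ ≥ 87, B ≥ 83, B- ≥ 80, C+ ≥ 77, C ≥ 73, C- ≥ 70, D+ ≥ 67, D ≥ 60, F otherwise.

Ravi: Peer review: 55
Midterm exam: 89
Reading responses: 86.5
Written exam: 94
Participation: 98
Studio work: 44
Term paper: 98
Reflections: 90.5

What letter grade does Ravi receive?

C+

Peer review (55) > Studio work (44), so Studio work counts as 55.
Reflections score 90.5 ≥ 40: minimum met.
Weighted total:
  Peer review 55 × 0.06 = 3.3
  Midterm exam 89 × 0.16 = 14.24
  Reading responses 86.5 × 0.05 = 4.325
  Written exam 94 × 0.09 = 8.46
  Participation 98 × 0.09 = 8.82
  Studio work 55 × 0.3 = 16.5
  Term paper 98 × 0.2 = 19.6
  Reflections 90.5 × 0.05 = 4.525
Sum = 79.77
79.77 is ≥ 77 and < 80 → C+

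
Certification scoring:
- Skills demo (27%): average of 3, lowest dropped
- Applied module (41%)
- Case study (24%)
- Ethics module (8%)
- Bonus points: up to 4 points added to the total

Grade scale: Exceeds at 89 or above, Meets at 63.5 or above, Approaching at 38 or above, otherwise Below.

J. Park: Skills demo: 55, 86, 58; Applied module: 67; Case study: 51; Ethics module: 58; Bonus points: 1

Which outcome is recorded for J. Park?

Skills demo: drop 55 → average of remaining 2 = 144/2 = 72
Weighted total:
  Skills demo 72 × 0.27 = 19.44
  Applied module 67 × 0.41 = 27.47
  Case study 51 × 0.24 = 12.24
  Ethics module 58 × 0.08 = 4.64
Sum = 63.79
Bonus points: 63.79 + 1 = 64.79
64.79 is ≥ 63.5 and < 89 → Meets

Meets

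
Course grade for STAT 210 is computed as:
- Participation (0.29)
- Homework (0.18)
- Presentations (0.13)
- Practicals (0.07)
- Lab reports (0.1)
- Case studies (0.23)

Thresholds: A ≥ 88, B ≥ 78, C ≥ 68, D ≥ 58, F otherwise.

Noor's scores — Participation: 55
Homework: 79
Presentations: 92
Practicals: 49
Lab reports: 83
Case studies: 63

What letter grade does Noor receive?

C

Weighted total:
  Participation 55 × 0.29 = 15.95
  Homework 79 × 0.18 = 14.22
  Presentations 92 × 0.13 = 11.96
  Practicals 49 × 0.07 = 3.43
  Lab reports 83 × 0.1 = 8.3
  Case studies 63 × 0.23 = 14.49
Sum = 68.35
68.35 is ≥ 68 and < 78 → C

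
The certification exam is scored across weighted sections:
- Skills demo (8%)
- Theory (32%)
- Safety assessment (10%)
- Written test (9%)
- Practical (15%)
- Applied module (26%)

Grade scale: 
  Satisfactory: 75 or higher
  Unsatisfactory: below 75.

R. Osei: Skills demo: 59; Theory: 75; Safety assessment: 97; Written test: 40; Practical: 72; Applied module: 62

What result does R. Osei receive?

Unsatisfactory

Weighted total:
  Skills demo 59 × 0.08 = 4.72
  Theory 75 × 0.32 = 24
  Safety assessment 97 × 0.1 = 9.7
  Written test 40 × 0.09 = 3.6
  Practical 72 × 0.15 = 10.8
  Applied module 62 × 0.26 = 16.12
Sum = 68.94
68.94 < 75 → Unsatisfactory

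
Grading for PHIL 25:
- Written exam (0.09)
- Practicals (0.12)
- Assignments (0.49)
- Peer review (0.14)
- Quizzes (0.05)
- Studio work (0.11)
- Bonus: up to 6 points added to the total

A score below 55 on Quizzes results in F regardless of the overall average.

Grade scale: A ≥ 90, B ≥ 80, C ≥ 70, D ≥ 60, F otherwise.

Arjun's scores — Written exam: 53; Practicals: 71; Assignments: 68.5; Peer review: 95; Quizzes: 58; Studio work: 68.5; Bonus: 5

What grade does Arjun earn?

Quizzes score 58 ≥ 55: minimum met.
Weighted total:
  Written exam 53 × 0.09 = 4.77
  Practicals 71 × 0.12 = 8.52
  Assignments 68.5 × 0.49 = 33.565
  Peer review 95 × 0.14 = 13.3
  Quizzes 58 × 0.05 = 2.9
  Studio work 68.5 × 0.11 = 7.535
Sum = 70.59
Bonus: 70.59 + 5 = 75.59
75.59 is ≥ 70 and < 80 → C

C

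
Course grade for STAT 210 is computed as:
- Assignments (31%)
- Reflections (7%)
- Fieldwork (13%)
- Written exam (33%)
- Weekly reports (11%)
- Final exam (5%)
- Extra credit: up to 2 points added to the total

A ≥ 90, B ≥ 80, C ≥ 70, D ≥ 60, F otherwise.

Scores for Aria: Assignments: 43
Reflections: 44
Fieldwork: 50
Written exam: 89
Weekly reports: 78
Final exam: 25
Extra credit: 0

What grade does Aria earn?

D

Weighted total:
  Assignments 43 × 0.31 = 13.33
  Reflections 44 × 0.07 = 3.08
  Fieldwork 50 × 0.13 = 6.5
  Written exam 89 × 0.33 = 29.37
  Weekly reports 78 × 0.11 = 8.58
  Final exam 25 × 0.05 = 1.25
Sum = 62.11
Extra credit: 62.11 + 0 = 62.11
62.11 is ≥ 60 and < 70 → D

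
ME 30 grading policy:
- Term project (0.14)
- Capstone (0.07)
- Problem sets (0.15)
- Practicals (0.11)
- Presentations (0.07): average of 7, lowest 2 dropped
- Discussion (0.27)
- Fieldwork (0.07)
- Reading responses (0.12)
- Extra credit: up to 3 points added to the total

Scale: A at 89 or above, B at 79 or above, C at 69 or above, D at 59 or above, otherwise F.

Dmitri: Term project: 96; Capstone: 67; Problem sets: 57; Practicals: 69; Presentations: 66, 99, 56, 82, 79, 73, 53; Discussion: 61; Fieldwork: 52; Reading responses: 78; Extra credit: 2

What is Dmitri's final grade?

Presentations: drop 53, 56 → average of remaining 5 = 399/5 = 79.8
Weighted total:
  Term project 96 × 0.14 = 13.44
  Capstone 67 × 0.07 = 4.69
  Problem sets 57 × 0.15 = 8.55
  Practicals 69 × 0.11 = 7.59
  Presentations 79.8 × 0.07 = 5.586
  Discussion 61 × 0.27 = 16.47
  Fieldwork 52 × 0.07 = 3.64
  Reading responses 78 × 0.12 = 9.36
Sum = 69.326
Extra credit: 69.326 + 2 = 71.326
71.326 is ≥ 69 and < 79 → C

C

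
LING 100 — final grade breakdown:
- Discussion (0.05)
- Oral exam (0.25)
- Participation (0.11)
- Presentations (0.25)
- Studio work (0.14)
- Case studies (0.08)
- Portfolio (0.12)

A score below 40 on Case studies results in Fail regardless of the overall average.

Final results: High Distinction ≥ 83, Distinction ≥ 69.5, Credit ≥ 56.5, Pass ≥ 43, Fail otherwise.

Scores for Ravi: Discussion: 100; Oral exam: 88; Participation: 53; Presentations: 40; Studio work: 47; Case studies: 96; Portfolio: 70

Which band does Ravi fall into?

Case studies score 96 ≥ 40: minimum met.
Weighted total:
  Discussion 100 × 0.05 = 5
  Oral exam 88 × 0.25 = 22
  Participation 53 × 0.11 = 5.83
  Presentations 40 × 0.25 = 10
  Studio work 47 × 0.14 = 6.58
  Case studies 96 × 0.08 = 7.68
  Portfolio 70 × 0.12 = 8.4
Sum = 65.49
65.49 is ≥ 56.5 and < 69.5 → Credit

Credit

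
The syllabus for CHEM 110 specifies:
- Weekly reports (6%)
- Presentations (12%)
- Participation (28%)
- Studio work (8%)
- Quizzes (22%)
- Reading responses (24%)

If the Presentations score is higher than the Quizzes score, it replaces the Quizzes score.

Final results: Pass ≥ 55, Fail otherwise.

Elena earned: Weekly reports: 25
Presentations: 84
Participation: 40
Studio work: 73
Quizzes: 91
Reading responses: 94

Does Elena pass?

Presentations (84) ≤ Quizzes (91), so Quizzes stays at 91.
Weighted total:
  Weekly reports 25 × 0.06 = 1.5
  Presentations 84 × 0.12 = 10.08
  Participation 40 × 0.28 = 11.2
  Studio work 73 × 0.08 = 5.84
  Quizzes 91 × 0.22 = 20.02
  Reading responses 94 × 0.24 = 22.56
Sum = 71.2
71.2 ≥ 55 → Pass

Pass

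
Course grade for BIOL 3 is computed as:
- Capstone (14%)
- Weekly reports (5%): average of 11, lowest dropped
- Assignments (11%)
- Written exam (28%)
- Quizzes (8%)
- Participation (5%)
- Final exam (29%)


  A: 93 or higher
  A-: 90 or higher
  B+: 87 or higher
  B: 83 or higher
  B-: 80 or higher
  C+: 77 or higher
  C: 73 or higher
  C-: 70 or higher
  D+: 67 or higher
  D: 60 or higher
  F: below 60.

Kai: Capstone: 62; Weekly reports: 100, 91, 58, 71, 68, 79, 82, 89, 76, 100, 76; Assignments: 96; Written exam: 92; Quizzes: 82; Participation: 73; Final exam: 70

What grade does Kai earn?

C+

Weekly reports: drop 58 → average of remaining 10 = 832/10 = 83.2
Weighted total:
  Capstone 62 × 0.14 = 8.68
  Weekly reports 83.2 × 0.05 = 4.16
  Assignments 96 × 0.11 = 10.56
  Written exam 92 × 0.28 = 25.76
  Quizzes 82 × 0.08 = 6.56
  Participation 73 × 0.05 = 3.65
  Final exam 70 × 0.29 = 20.3
Sum = 79.67
79.67 is ≥ 77 and < 80 → C+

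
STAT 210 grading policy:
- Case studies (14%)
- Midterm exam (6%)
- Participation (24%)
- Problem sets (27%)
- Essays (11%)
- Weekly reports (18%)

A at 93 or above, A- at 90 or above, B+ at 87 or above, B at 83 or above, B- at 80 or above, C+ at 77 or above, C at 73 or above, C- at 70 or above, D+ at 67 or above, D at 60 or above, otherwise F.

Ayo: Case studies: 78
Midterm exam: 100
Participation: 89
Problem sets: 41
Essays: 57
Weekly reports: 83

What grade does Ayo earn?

Weighted total:
  Case studies 78 × 0.14 = 10.92
  Midterm exam 100 × 0.06 = 6
  Participation 89 × 0.24 = 21.36
  Problem sets 41 × 0.27 = 11.07
  Essays 57 × 0.11 = 6.27
  Weekly reports 83 × 0.18 = 14.94
Sum = 70.56
70.56 is ≥ 70 and < 73 → C-

C-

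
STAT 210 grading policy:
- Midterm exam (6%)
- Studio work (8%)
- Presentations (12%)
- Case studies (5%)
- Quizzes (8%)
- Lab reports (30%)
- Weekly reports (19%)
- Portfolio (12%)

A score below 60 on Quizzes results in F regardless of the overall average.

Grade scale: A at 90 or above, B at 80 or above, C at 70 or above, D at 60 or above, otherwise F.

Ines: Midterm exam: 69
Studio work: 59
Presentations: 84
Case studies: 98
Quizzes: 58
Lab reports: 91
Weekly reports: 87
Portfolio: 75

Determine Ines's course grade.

Quizzes score 58 < 60: minimum not met.
Weighted total:
  Midterm exam 69 × 0.06 = 4.14
  Studio work 59 × 0.08 = 4.72
  Presentations 84 × 0.12 = 10.08
  Case studies 98 × 0.05 = 4.9
  Quizzes 58 × 0.08 = 4.64
  Lab reports 91 × 0.3 = 27.3
  Weekly reports 87 × 0.19 = 16.53
  Portfolio 75 × 0.12 = 9
Sum = 81.31
Because the Quizzes minimum was not met, the result is F.

F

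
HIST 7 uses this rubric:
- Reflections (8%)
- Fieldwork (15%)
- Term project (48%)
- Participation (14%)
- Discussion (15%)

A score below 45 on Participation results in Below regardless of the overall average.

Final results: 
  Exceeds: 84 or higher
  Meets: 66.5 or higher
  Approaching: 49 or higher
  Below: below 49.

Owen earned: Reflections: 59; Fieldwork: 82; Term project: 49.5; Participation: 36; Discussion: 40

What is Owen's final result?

Participation score 36 < 45: minimum not met.
Weighted total:
  Reflections 59 × 0.08 = 4.72
  Fieldwork 82 × 0.15 = 12.3
  Term project 49.5 × 0.48 = 23.76
  Participation 36 × 0.14 = 5.04
  Discussion 40 × 0.15 = 6
Sum = 51.82
Because the Participation minimum was not met, the result is Below.

Below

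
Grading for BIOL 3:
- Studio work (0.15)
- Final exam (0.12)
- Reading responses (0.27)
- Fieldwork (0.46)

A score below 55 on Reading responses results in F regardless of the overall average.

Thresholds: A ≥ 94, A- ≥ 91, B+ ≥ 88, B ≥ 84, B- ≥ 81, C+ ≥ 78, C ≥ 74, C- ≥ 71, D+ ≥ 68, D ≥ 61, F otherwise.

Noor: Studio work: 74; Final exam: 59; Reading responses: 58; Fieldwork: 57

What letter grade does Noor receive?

F

Reading responses score 58 ≥ 55: minimum met.
Weighted total:
  Studio work 74 × 0.15 = 11.1
  Final exam 59 × 0.12 = 7.08
  Reading responses 58 × 0.27 = 15.66
  Fieldwork 57 × 0.46 = 26.22
Sum = 60.06
60.06 < 61 → F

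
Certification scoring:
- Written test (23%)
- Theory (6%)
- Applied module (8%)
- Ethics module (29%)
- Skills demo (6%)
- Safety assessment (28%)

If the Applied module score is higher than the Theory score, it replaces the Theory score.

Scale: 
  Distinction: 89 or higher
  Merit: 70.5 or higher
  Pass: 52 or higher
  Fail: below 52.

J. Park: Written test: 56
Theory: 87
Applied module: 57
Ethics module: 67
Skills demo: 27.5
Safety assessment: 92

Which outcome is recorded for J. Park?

Pass

Applied module (57) ≤ Theory (87), so Theory stays at 87.
Weighted total:
  Written test 56 × 0.23 = 12.88
  Theory 87 × 0.06 = 5.22
  Applied module 57 × 0.08 = 4.56
  Ethics module 67 × 0.29 = 19.43
  Skills demo 27.5 × 0.06 = 1.65
  Safety assessment 92 × 0.28 = 25.76
Sum = 69.5
69.5 is ≥ 52 and < 70.5 → Pass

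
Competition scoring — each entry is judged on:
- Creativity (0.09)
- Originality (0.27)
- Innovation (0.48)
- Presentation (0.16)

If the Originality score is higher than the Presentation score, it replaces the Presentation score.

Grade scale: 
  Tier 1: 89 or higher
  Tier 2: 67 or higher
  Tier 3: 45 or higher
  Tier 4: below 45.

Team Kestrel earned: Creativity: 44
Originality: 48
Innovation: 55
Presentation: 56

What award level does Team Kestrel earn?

Tier 3

Originality (48) ≤ Presentation (56), so Presentation stays at 56.
Weighted total:
  Creativity 44 × 0.09 = 3.96
  Originality 48 × 0.27 = 12.96
  Innovation 55 × 0.48 = 26.4
  Presentation 56 × 0.16 = 8.96
Sum = 52.28
52.28 is ≥ 45 and < 67 → Tier 3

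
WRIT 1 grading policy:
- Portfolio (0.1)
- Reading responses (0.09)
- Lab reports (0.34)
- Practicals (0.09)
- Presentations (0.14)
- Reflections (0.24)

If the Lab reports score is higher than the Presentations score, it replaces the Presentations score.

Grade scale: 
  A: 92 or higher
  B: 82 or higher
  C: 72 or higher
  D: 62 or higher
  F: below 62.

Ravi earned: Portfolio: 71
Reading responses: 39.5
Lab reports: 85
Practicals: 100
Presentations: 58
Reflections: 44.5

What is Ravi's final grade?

Lab reports (85) > Presentations (58), so Presentations counts as 85.
Weighted total:
  Portfolio 71 × 0.1 = 7.1
  Reading responses 39.5 × 0.09 = 3.555
  Lab reports 85 × 0.34 = 28.9
  Practicals 100 × 0.09 = 9
  Presentations 85 × 0.14 = 11.9
  Reflections 44.5 × 0.24 = 10.68
Sum = 71.135
71.135 is ≥ 62 and < 72 → D

D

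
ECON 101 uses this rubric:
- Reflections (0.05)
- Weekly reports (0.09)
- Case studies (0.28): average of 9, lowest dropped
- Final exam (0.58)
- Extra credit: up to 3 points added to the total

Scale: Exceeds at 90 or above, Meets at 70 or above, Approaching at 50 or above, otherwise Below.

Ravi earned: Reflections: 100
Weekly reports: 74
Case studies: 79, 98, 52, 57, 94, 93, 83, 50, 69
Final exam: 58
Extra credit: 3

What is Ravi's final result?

Meets

Case studies: drop 50 → average of remaining 8 = 625/8 = 78.125
Weighted total:
  Reflections 100 × 0.05 = 5
  Weekly reports 74 × 0.09 = 6.66
  Case studies 78.125 × 0.28 = 21.875
  Final exam 58 × 0.58 = 33.64
Sum = 67.175
Extra credit: 67.175 + 3 = 70.175
70.175 is ≥ 70 and < 90 → Meets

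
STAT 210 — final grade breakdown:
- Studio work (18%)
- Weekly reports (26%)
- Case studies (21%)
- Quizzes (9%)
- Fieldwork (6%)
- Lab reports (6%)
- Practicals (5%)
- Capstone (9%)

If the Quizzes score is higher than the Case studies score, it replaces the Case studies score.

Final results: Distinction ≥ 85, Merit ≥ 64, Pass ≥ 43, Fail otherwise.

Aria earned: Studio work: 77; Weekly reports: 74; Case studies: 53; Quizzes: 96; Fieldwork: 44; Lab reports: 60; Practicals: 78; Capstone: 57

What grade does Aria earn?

Merit

Quizzes (96) > Case studies (53), so Case studies counts as 96.
Weighted total:
  Studio work 77 × 0.18 = 13.86
  Weekly reports 74 × 0.26 = 19.24
  Case studies 96 × 0.21 = 20.16
  Quizzes 96 × 0.09 = 8.64
  Fieldwork 44 × 0.06 = 2.64
  Lab reports 60 × 0.06 = 3.6
  Practicals 78 × 0.05 = 3.9
  Capstone 57 × 0.09 = 5.13
Sum = 77.17
77.17 is ≥ 64 and < 85 → Merit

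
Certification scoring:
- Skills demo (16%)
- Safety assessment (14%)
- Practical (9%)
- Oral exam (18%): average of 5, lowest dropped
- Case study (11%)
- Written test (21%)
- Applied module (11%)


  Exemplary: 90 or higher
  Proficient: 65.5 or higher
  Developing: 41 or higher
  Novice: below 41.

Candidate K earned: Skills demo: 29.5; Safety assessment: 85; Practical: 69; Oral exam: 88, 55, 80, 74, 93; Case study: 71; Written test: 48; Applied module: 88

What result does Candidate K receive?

Developing

Oral exam: drop 55 → average of remaining 4 = 335/4 = 83.75
Weighted total:
  Skills demo 29.5 × 0.16 = 4.72
  Safety assessment 85 × 0.14 = 11.9
  Practical 69 × 0.09 = 6.21
  Oral exam 83.75 × 0.18 = 15.075
  Case study 71 × 0.11 = 7.81
  Written test 48 × 0.21 = 10.08
  Applied module 88 × 0.11 = 9.68
Sum = 65.475
65.475 is ≥ 41 and < 65.5 → Developing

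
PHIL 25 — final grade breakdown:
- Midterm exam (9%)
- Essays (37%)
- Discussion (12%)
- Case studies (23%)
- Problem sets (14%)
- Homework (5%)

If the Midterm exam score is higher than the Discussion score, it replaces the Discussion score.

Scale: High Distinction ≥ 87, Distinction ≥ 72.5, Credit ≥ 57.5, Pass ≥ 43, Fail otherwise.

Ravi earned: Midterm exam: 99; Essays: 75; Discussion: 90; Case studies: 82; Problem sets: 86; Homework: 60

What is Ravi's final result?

Midterm exam (99) > Discussion (90), so Discussion counts as 99.
Weighted total:
  Midterm exam 99 × 0.09 = 8.91
  Essays 75 × 0.37 = 27.75
  Discussion 99 × 0.12 = 11.88
  Case studies 82 × 0.23 = 18.86
  Problem sets 86 × 0.14 = 12.04
  Homework 60 × 0.05 = 3
Sum = 82.44
82.44 is ≥ 72.5 and < 87 → Distinction

Distinction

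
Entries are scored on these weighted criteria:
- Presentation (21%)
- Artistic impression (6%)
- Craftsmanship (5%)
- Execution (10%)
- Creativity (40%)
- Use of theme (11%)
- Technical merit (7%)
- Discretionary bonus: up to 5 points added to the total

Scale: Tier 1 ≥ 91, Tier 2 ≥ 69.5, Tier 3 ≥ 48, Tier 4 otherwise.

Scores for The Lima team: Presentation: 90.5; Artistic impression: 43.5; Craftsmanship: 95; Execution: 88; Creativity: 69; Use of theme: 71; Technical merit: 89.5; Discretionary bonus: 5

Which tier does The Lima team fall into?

Weighted total:
  Presentation 90.5 × 0.21 = 19.005
  Artistic impression 43.5 × 0.06 = 2.61
  Craftsmanship 95 × 0.05 = 4.75
  Execution 88 × 0.1 = 8.8
  Creativity 69 × 0.4 = 27.6
  Use of theme 71 × 0.11 = 7.81
  Technical merit 89.5 × 0.07 = 6.265
Sum = 76.84
Discretionary bonus: 76.84 + 5 = 81.84
81.84 is ≥ 69.5 and < 91 → Tier 2

Tier 2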